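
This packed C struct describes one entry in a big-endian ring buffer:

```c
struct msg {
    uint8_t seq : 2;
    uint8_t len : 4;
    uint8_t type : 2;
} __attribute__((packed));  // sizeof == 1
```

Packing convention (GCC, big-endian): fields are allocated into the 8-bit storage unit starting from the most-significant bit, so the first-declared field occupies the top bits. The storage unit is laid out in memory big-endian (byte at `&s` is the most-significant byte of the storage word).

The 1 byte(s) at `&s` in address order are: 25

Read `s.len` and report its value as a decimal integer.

[0]=0x25 (big-endian) → word 0x25
seq [6+:2] = (word>>6) & 0x3 = 0
len [2+:4] = (word>>2) & 0xf = 9  ←
type [0+:2] = (word>>0) & 0x3 = 1

9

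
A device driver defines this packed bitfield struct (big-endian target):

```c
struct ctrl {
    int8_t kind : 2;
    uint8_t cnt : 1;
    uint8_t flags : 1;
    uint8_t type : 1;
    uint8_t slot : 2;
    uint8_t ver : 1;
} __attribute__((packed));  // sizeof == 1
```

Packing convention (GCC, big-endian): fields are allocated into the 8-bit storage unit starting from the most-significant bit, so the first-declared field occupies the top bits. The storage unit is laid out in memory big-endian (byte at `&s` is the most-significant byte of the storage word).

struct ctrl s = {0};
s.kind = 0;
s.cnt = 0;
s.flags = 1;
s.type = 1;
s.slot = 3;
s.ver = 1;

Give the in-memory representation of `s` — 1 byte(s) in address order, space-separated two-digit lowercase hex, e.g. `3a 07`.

[6+:2] kind=0 & 0x3 = 0x0; word=0x00
[5+:1] cnt=0 & 0x1 = 0x0; word=0x00
[4+:1] flags=1 & 0x1 = 0x1; word=0x10
[3+:1] type=1 & 0x1 = 0x1; word=0x18
[1+:2] slot=3 & 0x3 = 0x3; word=0x1e
[0+:1] ver=1 & 0x1 = 0x1; word=0x1f
word = 0x1f → big-endian bytes:
  [0]=0x1f

1f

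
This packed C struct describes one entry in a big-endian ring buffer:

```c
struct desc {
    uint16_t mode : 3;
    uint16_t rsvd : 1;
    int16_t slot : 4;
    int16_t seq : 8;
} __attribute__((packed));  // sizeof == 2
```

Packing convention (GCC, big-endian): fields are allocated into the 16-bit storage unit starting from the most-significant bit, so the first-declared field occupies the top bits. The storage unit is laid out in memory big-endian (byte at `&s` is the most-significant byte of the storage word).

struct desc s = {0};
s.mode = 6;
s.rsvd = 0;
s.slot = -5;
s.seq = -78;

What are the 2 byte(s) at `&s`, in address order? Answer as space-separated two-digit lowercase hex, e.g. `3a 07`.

mode (3b) val=6 bits=0x6 at bit 13: 0xc000
rsvd (1b) val=0 bits=0x0 at bit 12: 0xc000
slot (4b) val=-5 bits=0xb at bit 8: 0xcb00
seq (8b) val=-78 bits=0xb2 at bit 0: 0xcbb2
word = 0xcbb2 → big-endian bytes:
  [0]=0xcb  [1]=0xb2

cb b2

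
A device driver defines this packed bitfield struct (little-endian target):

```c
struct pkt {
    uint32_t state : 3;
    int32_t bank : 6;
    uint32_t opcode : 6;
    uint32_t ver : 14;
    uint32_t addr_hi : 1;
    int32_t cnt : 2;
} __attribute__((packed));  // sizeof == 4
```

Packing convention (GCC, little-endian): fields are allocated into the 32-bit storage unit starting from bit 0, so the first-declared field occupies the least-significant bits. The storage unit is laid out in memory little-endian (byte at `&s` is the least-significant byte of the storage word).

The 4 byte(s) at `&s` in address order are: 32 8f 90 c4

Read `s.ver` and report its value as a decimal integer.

2337

[0]=0x32 [1]=0x8f [2]=0x90 [3]=0xc4 (little-endian) → word 0xc4908f32
state [0+:3] = (word>>0) & 0x7 = 2
bank [3+:6] = (word>>3) & 0x3f = 38
opcode [9+:6] = (word>>9) & 0x3f = 7
ver [15+:14] = (word>>15) & 0x3fff = 2337  ←
addr_hi [29+:1] = (word>>29) & 0x1 = 0
cnt [30+:2] = (word>>30) & 0x3 = 3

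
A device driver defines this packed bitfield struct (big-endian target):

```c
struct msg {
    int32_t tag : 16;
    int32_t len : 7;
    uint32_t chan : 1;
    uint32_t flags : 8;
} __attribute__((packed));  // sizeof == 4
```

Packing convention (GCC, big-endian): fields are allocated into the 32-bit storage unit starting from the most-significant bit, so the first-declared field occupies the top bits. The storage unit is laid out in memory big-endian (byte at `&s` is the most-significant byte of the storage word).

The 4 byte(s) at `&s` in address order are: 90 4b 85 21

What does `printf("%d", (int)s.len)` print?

[0]=0x90 [1]=0x4b [2]=0x85 [3]=0x21 (big-endian) → word 0x904b8521
tag [16+:16] = (word>>16) & 0xffff = 36939
len [9+:7] = (word>>9) & 0x7f = 66  ←
chan [8+:1] = (word>>8) & 0x1 = 1
flags [0+:8] = (word>>0) & 0xff = 33
len signed 7b, MSB=1: 66 - 128 = -62

-62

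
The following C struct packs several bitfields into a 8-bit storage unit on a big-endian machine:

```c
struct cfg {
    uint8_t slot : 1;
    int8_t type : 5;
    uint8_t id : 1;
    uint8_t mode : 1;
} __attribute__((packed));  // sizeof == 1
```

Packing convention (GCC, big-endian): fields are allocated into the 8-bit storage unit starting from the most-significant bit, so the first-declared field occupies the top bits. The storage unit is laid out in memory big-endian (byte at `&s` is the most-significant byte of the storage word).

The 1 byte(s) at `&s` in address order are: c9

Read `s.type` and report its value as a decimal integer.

-14

[0]=0xc9 (big-endian) → word 0xc9
slot:1 @ bit 7 → (0xc9>>7)&0x1 = 0x1
type:5 @ bit 2 → (0xc9>>2)&0x1f = 0x12  ←
id:1 @ bit 1 → (0xc9>>1)&0x1 = 0x0
mode:1 @ bit 0 → (0xc9>>0)&0x1 = 0x1
type signed 5b, MSB=1: 18 - 32 = -14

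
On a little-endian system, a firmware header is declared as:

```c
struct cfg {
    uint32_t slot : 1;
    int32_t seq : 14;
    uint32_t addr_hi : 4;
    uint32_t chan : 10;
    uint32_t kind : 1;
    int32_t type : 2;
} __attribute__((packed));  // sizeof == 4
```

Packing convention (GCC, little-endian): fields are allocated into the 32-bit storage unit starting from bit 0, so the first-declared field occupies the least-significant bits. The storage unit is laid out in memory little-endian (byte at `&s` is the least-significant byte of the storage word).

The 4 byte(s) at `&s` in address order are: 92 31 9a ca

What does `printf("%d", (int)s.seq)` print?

[0]=0x92 [1]=0x31 [2]=0x9a [3]=0xca (little-endian) → word 0xca9a3192
slot [0+:1] = (word>>0) & 0x1 = 0
seq [1+:14] = (word>>1) & 0x3fff = 6345  ←
addr_hi [15+:4] = (word>>15) & 0xf = 4
chan [19+:10] = (word>>19) & 0x3ff = 339
kind [29+:1] = (word>>29) & 0x1 = 0
type [30+:2] = (word>>30) & 0x3 = 3
seq signed 14b, MSB=0: value = 6345

6345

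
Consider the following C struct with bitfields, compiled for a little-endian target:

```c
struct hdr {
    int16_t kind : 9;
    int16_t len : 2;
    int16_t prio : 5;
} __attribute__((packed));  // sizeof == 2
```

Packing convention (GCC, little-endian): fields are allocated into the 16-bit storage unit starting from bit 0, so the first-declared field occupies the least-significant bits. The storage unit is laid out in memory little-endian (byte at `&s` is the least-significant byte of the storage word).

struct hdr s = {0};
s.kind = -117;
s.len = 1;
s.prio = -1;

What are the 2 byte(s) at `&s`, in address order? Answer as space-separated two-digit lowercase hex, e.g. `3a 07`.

8b fb

kind (9b) val=-117 bits=0x18b at bit 0: 0x018b
len (2b) val=1 bits=0x1 at bit 9: 0x038b
prio (5b) val=-1 bits=0x1f at bit 11: 0xfb8b
word = 0xfb8b → little-endian bytes:
  [0]=0x8b  [1]=0xfb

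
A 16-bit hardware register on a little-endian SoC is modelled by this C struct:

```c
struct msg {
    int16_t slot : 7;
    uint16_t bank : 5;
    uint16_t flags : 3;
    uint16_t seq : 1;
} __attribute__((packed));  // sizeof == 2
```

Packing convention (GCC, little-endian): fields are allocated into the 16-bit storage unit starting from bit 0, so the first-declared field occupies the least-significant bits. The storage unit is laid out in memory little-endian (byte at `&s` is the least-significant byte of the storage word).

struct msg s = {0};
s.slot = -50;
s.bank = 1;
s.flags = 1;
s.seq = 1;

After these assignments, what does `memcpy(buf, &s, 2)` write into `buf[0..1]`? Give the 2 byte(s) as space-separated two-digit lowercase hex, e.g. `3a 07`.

slot (7b) val=-50 bits=0x4e at bit 0: 0x004e
bank (5b) val=1 bits=0x1 at bit 7: 0x00ce
flags (3b) val=1 bits=0x1 at bit 12: 0x10ce
seq (1b) val=1 bits=0x1 at bit 15: 0x90ce
word = 0x90ce → little-endian bytes:
  [0]=0xce  [1]=0x90

ce 90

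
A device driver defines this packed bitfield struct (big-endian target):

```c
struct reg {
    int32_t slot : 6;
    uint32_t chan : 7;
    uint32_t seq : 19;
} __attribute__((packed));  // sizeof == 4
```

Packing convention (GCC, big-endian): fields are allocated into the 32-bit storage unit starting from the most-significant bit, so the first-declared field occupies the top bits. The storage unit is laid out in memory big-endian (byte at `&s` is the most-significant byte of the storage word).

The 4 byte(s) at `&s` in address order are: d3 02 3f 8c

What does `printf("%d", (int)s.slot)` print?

-12

[0]=0xd3 [1]=0x02 [2]=0x3f [3]=0x8c (big-endian) → word 0xd3023f8c
slot:6 @ bit 26 → (0xd3023f8c>>26)&0x3f = 0x34  ←
chan:7 @ bit 19 → (0xd3023f8c>>19)&0x7f = 0x60
seq:19 @ bit 0 → (0xd3023f8c>>0)&0x7ffff = 0x23f8c
slot signed 6b, MSB=1: 52 - 64 = -12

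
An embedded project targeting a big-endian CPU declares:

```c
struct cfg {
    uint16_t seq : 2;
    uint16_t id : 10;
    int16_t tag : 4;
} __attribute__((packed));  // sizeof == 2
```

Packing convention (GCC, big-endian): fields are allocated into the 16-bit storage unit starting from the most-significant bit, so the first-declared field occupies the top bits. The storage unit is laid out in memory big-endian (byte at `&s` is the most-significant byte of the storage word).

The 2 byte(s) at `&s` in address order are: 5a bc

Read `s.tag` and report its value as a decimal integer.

-4

[0]=0x5a [1]=0xbc (big-endian) → word 0x5abc
seq:2 @ bit 14 → (0x5abc>>14)&0x3 = 0x1
id:10 @ bit 4 → (0x5abc>>4)&0x3ff = 0x1ab
tag:4 @ bit 0 → (0x5abc>>0)&0xf = 0xc  ←
tag signed 4b, MSB=1: 12 - 16 = -4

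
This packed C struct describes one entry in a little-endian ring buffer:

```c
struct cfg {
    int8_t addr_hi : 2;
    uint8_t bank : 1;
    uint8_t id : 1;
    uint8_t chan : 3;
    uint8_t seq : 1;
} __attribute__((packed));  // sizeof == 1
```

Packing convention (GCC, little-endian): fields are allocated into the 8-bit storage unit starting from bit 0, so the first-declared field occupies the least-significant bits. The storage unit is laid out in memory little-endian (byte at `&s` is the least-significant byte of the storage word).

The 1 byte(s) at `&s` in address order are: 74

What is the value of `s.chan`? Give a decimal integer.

[0]=0x74 (little-endian) → word 0x74
addr_hi [0+:2] = (word>>0) & 0x3 = 0
bank [2+:1] = (word>>2) & 0x1 = 1
id [3+:1] = (word>>3) & 0x1 = 0
chan [4+:3] = (word>>4) & 0x7 = 7  ←
seq [7+:1] = (word>>7) & 0x1 = 0

7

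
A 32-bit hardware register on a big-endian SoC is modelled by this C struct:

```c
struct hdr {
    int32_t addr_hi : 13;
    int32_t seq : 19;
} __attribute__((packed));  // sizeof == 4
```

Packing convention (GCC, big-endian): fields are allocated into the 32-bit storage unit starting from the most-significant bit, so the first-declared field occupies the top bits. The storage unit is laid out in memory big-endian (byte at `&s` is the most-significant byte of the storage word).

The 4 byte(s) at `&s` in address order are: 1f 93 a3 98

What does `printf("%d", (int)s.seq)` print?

[0]=0x1f [1]=0x93 [2]=0xa3 [3]=0x98 (big-endian) → word 0x1f93a398
addr_hi [19+:13] = (word>>19) & 0x1fff = 1010
seq [0+:19] = (word>>0) & 0x7ffff = 238488  ←
seq signed 19b, MSB=0: value = 238488

238488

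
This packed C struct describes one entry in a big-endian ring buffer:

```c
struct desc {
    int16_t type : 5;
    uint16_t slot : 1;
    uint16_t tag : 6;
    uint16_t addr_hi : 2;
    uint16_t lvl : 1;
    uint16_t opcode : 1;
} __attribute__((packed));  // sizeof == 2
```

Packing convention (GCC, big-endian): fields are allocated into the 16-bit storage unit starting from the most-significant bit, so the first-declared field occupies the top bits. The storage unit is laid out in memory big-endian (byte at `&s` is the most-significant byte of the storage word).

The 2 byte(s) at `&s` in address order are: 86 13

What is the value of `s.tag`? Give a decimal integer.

[0]=0x86 [1]=0x13 (big-endian) → word 0x8613
type [11+:5] = (word>>11) & 0x1f = 16
slot [10+:1] = (word>>10) & 0x1 = 1
tag [4+:6] = (word>>4) & 0x3f = 33  ←
addr_hi [2+:2] = (word>>2) & 0x3 = 0
lvl [1+:1] = (word>>1) & 0x1 = 1
opcode [0+:1] = (word>>0) & 0x1 = 1

33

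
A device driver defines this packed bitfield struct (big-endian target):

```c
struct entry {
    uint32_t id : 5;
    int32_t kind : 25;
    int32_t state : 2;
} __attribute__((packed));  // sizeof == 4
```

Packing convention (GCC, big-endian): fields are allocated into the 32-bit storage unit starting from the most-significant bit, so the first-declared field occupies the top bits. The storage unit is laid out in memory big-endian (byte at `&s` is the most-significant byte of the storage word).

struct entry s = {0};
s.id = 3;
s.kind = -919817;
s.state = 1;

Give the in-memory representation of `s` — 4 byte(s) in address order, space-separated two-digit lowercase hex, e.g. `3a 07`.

[27+:5] id=3 & 0x1f = 0x3; word=0x18000000
[2+:25] kind=-919817 & 0x1ffffff = 0x1f1f6f7; word=0x1fc7dbdc
[0+:2] state=1 & 0x3 = 0x1; word=0x1fc7dbdd
word = 0x1fc7dbdd → big-endian bytes:
  [0]=0x1f  [1]=0xc7  [2]=0xdb  [3]=0xdd

1f c7 db dd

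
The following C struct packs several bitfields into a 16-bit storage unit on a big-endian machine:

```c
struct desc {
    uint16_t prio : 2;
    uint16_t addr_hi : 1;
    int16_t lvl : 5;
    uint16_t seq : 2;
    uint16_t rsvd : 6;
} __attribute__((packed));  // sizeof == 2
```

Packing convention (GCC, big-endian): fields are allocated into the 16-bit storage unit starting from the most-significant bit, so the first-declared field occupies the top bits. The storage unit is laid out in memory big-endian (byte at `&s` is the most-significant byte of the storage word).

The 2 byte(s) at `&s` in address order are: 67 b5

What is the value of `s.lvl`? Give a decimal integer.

[0]=0x67 [1]=0xb5 (big-endian) → word 0x67b5
prio:2 @ bit 14 → (0x67b5>>14)&0x3 = 0x1
addr_hi:1 @ bit 13 → (0x67b5>>13)&0x1 = 0x1
lvl:5 @ bit 8 → (0x67b5>>8)&0x1f = 0x7  ←
seq:2 @ bit 6 → (0x67b5>>6)&0x3 = 0x2
rsvd:6 @ bit 0 → (0x67b5>>0)&0x3f = 0x35
lvl signed 5b, MSB=0: value = 7

7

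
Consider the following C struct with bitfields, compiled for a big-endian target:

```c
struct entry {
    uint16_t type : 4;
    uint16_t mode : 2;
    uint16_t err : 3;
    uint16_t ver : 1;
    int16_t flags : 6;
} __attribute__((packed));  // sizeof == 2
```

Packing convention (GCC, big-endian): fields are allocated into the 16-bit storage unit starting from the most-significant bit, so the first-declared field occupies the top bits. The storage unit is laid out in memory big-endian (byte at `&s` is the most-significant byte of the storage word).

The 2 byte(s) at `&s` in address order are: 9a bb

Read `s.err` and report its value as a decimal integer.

[0]=0x9a [1]=0xbb (big-endian) → word 0x9abb
type:4 @ bit 12 → (0x9abb>>12)&0xf = 0x9
mode:2 @ bit 10 → (0x9abb>>10)&0x3 = 0x2
err:3 @ bit 7 → (0x9abb>>7)&0x7 = 0x5  ←
ver:1 @ bit 6 → (0x9abb>>6)&0x1 = 0x0
flags:6 @ bit 0 → (0x9abb>>0)&0x3f = 0x3b

5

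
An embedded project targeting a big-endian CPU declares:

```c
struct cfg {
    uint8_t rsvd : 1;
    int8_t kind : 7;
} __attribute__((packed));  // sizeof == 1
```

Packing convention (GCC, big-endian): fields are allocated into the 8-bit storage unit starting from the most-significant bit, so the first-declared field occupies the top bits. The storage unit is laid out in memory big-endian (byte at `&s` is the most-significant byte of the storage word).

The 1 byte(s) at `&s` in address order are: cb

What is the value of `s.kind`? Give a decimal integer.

-53

[0]=0xcb (big-endian) → word 0xcb
rsvd:1 @ bit 7 → (0xcb>>7)&0x1 = 0x1
kind:7 @ bit 0 → (0xcb>>0)&0x7f = 0x4b  ←
kind signed 7b, MSB=1: 75 - 128 = -53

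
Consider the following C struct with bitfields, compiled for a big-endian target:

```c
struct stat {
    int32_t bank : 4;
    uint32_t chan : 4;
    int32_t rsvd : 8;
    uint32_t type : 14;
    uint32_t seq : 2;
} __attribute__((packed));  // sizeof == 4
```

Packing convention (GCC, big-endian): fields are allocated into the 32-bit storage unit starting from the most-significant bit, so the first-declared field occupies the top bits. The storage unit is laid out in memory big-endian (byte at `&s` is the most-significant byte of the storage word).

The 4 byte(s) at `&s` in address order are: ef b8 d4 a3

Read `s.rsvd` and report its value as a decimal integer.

-72

[0]=0xef [1]=0xb8 [2]=0xd4 [3]=0xa3 (big-endian) → word 0xefb8d4a3
bank:4 @ bit 28 → (0xefb8d4a3>>28)&0xf = 0xe
chan:4 @ bit 24 → (0xefb8d4a3>>24)&0xf = 0xf
rsvd:8 @ bit 16 → (0xefb8d4a3>>16)&0xff = 0xb8  ←
type:14 @ bit 2 → (0xefb8d4a3>>2)&0x3fff = 0x3528
seq:2 @ bit 0 → (0xefb8d4a3>>0)&0x3 = 0x3
rsvd signed 8b, MSB=1: 184 - 256 = -72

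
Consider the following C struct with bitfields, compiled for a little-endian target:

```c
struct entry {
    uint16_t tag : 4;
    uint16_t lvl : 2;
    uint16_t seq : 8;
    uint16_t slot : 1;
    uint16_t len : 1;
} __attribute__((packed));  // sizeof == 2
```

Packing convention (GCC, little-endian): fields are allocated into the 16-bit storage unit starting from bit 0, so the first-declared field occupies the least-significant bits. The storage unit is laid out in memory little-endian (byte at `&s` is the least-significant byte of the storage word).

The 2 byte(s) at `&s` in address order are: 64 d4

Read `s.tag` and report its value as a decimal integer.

4

[0]=0x64 [1]=0xd4 (little-endian) → word 0xd464
tag:4 @ bit 0 → (0xd464>>0)&0xf = 0x4  ←
lvl:2 @ bit 4 → (0xd464>>4)&0x3 = 0x2
seq:8 @ bit 6 → (0xd464>>6)&0xff = 0x51
slot:1 @ bit 14 → (0xd464>>14)&0x1 = 0x1
len:1 @ bit 15 → (0xd464>>15)&0x1 = 0x1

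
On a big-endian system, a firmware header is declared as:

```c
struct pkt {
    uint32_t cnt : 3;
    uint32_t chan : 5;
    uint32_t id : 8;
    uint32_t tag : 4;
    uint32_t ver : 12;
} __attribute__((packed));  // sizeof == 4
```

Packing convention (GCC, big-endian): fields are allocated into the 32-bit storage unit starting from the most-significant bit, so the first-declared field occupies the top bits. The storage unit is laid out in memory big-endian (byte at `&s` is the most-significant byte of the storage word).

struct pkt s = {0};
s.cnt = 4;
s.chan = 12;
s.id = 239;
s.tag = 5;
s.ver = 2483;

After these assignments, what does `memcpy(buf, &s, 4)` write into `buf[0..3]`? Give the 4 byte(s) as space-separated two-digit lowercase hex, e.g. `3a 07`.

8c ef 59 b3

[29+:3] cnt=4 & 0x7 = 0x4; word=0x80000000
[24+:5] chan=12 & 0x1f = 0xc; word=0x8c000000
[16+:8] id=239 & 0xff = 0xef; word=0x8cef0000
[12+:4] tag=5 & 0xf = 0x5; word=0x8cef5000
[0+:12] ver=2483 & 0xfff = 0x9b3; word=0x8cef59b3
word = 0x8cef59b3 → big-endian bytes:
  [0]=0x8c  [1]=0xef  [2]=0x59  [3]=0xb3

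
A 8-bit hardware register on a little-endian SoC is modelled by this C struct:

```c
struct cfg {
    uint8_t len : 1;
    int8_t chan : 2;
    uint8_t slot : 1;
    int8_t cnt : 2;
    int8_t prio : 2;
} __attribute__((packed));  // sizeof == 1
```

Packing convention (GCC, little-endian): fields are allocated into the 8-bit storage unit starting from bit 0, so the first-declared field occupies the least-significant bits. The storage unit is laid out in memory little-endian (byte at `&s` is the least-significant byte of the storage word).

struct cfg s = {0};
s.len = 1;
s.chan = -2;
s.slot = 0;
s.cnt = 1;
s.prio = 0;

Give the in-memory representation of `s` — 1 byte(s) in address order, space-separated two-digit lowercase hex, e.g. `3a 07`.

15

[0+:1] len=1 & 0x1 = 0x1; word=0x01
[1+:2] chan=-2 & 0x3 = 0x2; word=0x05
[3+:1] slot=0 & 0x1 = 0x0; word=0x05
[4+:2] cnt=1 & 0x3 = 0x1; word=0x15
[6+:2] prio=0 & 0x3 = 0x0; word=0x15
word = 0x15 → little-endian bytes:
  [0]=0x15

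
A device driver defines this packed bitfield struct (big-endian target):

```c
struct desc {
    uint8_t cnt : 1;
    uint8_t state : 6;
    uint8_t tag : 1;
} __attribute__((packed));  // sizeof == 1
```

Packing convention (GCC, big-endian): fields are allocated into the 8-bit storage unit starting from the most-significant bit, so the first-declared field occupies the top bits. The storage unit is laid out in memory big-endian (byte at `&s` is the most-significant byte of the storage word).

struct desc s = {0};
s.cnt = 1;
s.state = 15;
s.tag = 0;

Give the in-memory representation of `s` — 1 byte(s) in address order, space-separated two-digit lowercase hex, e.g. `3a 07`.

cnt:1 = 1 → 0x1 << 7 → word 0x80
state:6 = 15 → 0xf << 1 → word 0x9e
tag:1 = 0 → 0x0 << 0 → word 0x9e
word = 0x9e → big-endian bytes:
  [0]=0x9e

9e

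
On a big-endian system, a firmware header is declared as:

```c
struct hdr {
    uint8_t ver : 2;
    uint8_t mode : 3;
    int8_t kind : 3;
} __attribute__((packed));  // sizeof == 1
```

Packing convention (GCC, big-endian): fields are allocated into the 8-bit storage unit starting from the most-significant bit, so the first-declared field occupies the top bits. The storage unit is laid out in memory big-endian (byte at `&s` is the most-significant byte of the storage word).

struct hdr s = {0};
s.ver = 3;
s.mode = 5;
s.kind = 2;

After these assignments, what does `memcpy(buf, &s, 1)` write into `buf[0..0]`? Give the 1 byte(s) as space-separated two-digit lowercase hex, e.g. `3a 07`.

ea

ver (2b) val=3 bits=0x3 at bit 6: 0xc0
mode (3b) val=5 bits=0x5 at bit 3: 0xe8
kind (3b) val=2 bits=0x2 at bit 0: 0xea
word = 0xea → big-endian bytes:
  [0]=0xea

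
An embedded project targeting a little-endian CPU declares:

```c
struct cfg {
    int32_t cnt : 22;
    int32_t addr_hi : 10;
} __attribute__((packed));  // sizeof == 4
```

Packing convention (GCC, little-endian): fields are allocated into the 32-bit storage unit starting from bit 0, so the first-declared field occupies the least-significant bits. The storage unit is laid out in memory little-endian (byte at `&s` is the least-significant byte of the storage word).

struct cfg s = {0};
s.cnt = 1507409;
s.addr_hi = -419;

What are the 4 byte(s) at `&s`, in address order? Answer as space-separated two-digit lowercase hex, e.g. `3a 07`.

cnt:22 = 1507409 → 0x170051 << 0 → word 0x00170051
addr_hi:10 = -419 → 0x25d << 22 → word 0x97570051
word = 0x97570051 → little-endian bytes:
  [0]=0x51  [1]=0x00  [2]=0x57  [3]=0x97

51 00 57 97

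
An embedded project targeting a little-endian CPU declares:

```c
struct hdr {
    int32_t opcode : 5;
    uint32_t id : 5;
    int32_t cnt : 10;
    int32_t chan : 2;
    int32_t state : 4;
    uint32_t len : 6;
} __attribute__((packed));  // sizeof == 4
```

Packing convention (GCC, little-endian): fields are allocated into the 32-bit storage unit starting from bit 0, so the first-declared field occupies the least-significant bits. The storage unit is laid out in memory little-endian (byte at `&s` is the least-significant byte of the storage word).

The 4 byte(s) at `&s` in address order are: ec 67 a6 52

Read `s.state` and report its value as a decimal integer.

-6

[0]=0xec [1]=0x67 [2]=0xa6 [3]=0x52 (little-endian) → word 0x52a667ec
opcode [0+:5] = (word>>0) & 0x1f = 12
id [5+:5] = (word>>5) & 0x1f = 31
cnt [10+:10] = (word>>10) & 0x3ff = 409
chan [20+:2] = (word>>20) & 0x3 = 2
state [22+:4] = (word>>22) & 0xf = 10  ←
len [26+:6] = (word>>26) & 0x3f = 20
state signed 4b, MSB=1: 10 - 16 = -6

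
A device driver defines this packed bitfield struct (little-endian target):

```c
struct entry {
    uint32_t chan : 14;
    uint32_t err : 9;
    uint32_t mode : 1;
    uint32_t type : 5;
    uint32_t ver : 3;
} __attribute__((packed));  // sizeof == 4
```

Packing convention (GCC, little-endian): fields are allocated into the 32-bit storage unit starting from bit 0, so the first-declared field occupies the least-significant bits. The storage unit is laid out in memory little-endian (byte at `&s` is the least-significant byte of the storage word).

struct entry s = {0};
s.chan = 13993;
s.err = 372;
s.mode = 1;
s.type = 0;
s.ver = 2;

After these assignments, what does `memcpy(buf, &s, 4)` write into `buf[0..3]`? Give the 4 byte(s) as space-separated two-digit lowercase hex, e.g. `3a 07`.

a9 36 dd 40

chan (14b) val=13993 bits=0x36a9 at bit 0: 0x000036a9
err (9b) val=372 bits=0x174 at bit 14: 0x005d36a9
mode (1b) val=1 bits=0x1 at bit 23: 0x00dd36a9
type (5b) val=0 bits=0x0 at bit 24: 0x00dd36a9
ver (3b) val=2 bits=0x2 at bit 29: 0x40dd36a9
word = 0x40dd36a9 → little-endian bytes:
  [0]=0xa9  [1]=0x36  [2]=0xdd  [3]=0x40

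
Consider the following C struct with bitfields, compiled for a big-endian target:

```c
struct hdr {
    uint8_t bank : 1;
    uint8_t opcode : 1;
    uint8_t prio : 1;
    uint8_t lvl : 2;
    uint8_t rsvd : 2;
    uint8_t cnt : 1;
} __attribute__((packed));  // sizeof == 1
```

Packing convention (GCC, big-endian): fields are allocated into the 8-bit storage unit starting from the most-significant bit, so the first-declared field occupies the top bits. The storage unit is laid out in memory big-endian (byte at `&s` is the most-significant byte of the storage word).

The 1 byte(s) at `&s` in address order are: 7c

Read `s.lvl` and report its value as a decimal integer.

3

[0]=0x7c (big-endian) → word 0x7c
bank [7+:1] = (word>>7) & 0x1 = 0
opcode [6+:1] = (word>>6) & 0x1 = 1
prio [5+:1] = (word>>5) & 0x1 = 1
lvl [3+:2] = (word>>3) & 0x3 = 3  ←
rsvd [1+:2] = (word>>1) & 0x3 = 2
cnt [0+:1] = (word>>0) & 0x1 = 0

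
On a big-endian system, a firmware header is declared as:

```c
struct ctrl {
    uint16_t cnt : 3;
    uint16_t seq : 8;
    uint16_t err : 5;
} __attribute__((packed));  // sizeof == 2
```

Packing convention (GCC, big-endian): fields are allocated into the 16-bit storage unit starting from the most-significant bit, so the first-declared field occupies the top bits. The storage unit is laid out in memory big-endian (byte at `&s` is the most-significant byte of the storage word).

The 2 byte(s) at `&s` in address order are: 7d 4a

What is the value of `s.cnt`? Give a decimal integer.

3

[0]=0x7d [1]=0x4a (big-endian) → word 0x7d4a
cnt:3 @ bit 13 → (0x7d4a>>13)&0x7 = 0x3  ←
seq:8 @ bit 5 → (0x7d4a>>5)&0xff = 0xea
err:5 @ bit 0 → (0x7d4a>>0)&0x1f = 0xa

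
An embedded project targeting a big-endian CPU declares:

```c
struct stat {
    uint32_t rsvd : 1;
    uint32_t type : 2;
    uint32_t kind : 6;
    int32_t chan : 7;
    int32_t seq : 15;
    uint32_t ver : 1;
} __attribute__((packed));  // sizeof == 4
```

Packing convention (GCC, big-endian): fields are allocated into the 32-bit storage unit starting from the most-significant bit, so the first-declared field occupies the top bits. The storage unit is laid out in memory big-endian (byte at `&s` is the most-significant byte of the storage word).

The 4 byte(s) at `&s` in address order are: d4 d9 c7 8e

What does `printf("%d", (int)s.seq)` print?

-7225

[0]=0xd4 [1]=0xd9 [2]=0xc7 [3]=0x8e (big-endian) → word 0xd4d9c78e
rsvd [31+:1] = (word>>31) & 0x1 = 1
type [29+:2] = (word>>29) & 0x3 = 2
kind [23+:6] = (word>>23) & 0x3f = 41
chan [16+:7] = (word>>16) & 0x7f = 89
seq [1+:15] = (word>>1) & 0x7fff = 25543  ←
ver [0+:1] = (word>>0) & 0x1 = 0
seq signed 15b, MSB=1: 25543 - 32768 = -7225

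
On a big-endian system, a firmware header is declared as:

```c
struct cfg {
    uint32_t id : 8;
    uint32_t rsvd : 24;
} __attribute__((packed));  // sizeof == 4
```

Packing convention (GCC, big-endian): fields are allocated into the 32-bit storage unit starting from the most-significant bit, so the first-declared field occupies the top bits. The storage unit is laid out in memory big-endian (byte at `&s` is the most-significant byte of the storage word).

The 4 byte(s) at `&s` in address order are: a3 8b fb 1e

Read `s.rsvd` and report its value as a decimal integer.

[0]=0xa3 [1]=0x8b [2]=0xfb [3]=0x1e (big-endian) → word 0xa38bfb1e
id:8 @ bit 24 → (0xa38bfb1e>>24)&0xff = 0xa3
rsvd:24 @ bit 0 → (0xa38bfb1e>>0)&0xffffff = 0x8bfb1e  ←

9173790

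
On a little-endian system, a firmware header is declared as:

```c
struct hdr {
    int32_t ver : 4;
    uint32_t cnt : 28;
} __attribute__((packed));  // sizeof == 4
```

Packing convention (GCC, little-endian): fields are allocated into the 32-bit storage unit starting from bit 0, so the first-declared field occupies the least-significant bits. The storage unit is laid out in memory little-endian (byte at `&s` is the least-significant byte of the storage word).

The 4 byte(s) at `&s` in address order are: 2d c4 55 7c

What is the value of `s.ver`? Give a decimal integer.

-3

[0]=0x2d [1]=0xc4 [2]=0x55 [3]=0x7c (little-endian) → word 0x7c55c42d
ver:4 @ bit 0 → (0x7c55c42d>>0)&0xf = 0xd  ←
cnt:28 @ bit 4 → (0x7c55c42d>>4)&0xfffffff = 0x7c55c42
ver signed 4b, MSB=1: 13 - 16 = -3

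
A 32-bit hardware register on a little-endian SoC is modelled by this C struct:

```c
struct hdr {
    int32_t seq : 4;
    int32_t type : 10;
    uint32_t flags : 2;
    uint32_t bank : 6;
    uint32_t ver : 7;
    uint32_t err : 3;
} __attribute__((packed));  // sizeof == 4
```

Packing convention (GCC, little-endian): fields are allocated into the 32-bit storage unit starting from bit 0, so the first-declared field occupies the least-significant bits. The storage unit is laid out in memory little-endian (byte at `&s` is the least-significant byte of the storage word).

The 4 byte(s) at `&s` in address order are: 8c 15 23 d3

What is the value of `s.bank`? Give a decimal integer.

35

[0]=0x8c [1]=0x15 [2]=0x23 [3]=0xd3 (little-endian) → word 0xd323158c
seq [0+:4] = (word>>0) & 0xf = 12
type [4+:10] = (word>>4) & 0x3ff = 344
flags [14+:2] = (word>>14) & 0x3 = 0
bank [16+:6] = (word>>16) & 0x3f = 35  ←
ver [22+:7] = (word>>22) & 0x7f = 76
err [29+:3] = (word>>29) & 0x7 = 6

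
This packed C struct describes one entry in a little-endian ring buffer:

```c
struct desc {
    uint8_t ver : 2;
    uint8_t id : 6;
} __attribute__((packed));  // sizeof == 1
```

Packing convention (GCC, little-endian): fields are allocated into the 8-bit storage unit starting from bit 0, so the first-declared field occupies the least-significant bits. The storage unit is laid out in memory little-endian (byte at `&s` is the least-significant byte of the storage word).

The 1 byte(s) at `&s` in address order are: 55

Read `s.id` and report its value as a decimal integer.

[0]=0x55 (little-endian) → word 0x55
ver:2 @ bit 0 → (0x55>>0)&0x3 = 0x1
id:6 @ bit 2 → (0x55>>2)&0x3f = 0x15  ←

21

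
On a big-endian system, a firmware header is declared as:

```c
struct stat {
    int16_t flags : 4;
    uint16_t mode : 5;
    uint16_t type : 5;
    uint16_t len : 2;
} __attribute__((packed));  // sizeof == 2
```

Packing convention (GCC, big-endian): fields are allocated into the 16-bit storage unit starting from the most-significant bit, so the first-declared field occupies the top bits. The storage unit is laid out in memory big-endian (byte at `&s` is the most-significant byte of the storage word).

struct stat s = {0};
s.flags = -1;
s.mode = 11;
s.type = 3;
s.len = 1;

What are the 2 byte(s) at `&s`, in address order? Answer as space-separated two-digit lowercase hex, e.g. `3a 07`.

f5 8d

flags:4 = -1 → 0xf << 12 → word 0xf000
mode:5 = 11 → 0xb << 7 → word 0xf580
type:5 = 3 → 0x3 << 2 → word 0xf58c
len:2 = 1 → 0x1 << 0 → word 0xf58d
word = 0xf58d → big-endian bytes:
  [0]=0xf5  [1]=0x8d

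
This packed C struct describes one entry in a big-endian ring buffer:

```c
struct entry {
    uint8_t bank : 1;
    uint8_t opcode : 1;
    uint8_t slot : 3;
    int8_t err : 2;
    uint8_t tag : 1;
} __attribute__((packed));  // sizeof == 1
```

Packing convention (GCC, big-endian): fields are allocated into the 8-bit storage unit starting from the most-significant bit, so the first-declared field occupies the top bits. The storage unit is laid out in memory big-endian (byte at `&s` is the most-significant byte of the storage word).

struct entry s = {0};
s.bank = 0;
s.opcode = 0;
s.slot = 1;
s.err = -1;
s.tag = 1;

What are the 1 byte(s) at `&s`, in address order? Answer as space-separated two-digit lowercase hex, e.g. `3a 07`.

0f

bank (1b) val=0 bits=0x0 at bit 7: 0x00
opcode (1b) val=0 bits=0x0 at bit 6: 0x00
slot (3b) val=1 bits=0x1 at bit 3: 0x08
err (2b) val=-1 bits=0x3 at bit 1: 0x0e
tag (1b) val=1 bits=0x1 at bit 0: 0x0f
word = 0x0f → big-endian bytes:
  [0]=0x0f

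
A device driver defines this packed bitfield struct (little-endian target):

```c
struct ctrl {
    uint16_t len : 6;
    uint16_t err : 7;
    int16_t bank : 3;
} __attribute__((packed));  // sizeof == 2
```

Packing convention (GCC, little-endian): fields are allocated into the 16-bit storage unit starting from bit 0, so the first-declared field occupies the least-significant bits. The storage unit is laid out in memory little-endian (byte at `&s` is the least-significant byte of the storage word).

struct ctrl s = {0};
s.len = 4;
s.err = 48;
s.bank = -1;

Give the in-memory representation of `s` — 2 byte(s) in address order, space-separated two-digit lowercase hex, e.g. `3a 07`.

len:6 = 4 → 0x4 << 0 → word 0x0004
err:7 = 48 → 0x30 << 6 → word 0x0c04
bank:3 = -1 → 0x7 << 13 → word 0xec04
word = 0xec04 → little-endian bytes:
  [0]=0x04  [1]=0xec

04 ec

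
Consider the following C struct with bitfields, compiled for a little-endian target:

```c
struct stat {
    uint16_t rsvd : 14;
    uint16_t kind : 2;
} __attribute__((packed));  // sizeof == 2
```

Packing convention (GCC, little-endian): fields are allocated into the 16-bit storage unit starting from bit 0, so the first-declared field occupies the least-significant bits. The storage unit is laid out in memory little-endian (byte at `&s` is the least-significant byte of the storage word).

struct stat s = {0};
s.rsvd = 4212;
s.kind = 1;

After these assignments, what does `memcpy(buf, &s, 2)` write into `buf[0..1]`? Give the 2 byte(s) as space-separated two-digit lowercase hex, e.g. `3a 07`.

74 50

rsvd:14 = 4212 → 0x1074 << 0 → word 0x1074
kind:2 = 1 → 0x1 << 14 → word 0x5074
word = 0x5074 → little-endian bytes:
  [0]=0x74  [1]=0x50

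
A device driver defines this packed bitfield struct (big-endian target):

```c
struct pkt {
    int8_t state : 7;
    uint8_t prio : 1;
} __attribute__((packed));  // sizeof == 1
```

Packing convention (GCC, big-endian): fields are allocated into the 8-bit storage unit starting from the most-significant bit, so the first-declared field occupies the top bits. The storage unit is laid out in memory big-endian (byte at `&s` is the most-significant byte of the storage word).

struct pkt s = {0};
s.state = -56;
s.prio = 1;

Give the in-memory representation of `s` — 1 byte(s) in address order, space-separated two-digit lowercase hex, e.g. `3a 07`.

[1+:7] state=-56 & 0x7f = 0x48; word=0x90
[0+:1] prio=1 & 0x1 = 0x1; word=0x91
word = 0x91 → big-endian bytes:
  [0]=0x91

91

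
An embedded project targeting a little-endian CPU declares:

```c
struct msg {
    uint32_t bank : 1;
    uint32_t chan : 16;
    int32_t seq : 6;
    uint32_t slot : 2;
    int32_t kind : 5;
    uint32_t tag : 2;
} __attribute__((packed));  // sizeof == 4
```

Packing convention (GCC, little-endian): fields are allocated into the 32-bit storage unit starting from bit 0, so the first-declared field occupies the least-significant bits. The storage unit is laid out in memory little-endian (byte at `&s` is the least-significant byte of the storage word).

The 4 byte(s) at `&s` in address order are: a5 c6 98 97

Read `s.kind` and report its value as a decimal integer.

[0]=0xa5 [1]=0xc6 [2]=0x98 [3]=0x97 (little-endian) → word 0x9798c6a5
bank:1 @ bit 0 → (0x9798c6a5>>0)&0x1 = 0x1
chan:16 @ bit 1 → (0x9798c6a5>>1)&0xffff = 0x6352
seq:6 @ bit 17 → (0x9798c6a5>>17)&0x3f = 0xc
slot:2 @ bit 23 → (0x9798c6a5>>23)&0x3 = 0x3
kind:5 @ bit 25 → (0x9798c6a5>>25)&0x1f = 0xb  ←
tag:2 @ bit 30 → (0x9798c6a5>>30)&0x3 = 0x2
kind signed 5b, MSB=0: value = 11

11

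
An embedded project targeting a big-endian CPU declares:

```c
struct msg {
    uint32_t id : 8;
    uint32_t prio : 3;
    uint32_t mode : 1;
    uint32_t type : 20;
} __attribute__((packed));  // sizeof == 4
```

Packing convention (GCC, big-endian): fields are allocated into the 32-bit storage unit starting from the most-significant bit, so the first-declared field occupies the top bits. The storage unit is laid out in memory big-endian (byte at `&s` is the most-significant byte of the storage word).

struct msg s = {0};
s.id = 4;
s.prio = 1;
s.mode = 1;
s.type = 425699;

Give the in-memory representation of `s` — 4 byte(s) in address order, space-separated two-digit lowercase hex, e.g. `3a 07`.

[24+:8] id=4 & 0xff = 0x4; word=0x04000000
[21+:3] prio=1 & 0x7 = 0x1; word=0x04200000
[20+:1] mode=1 & 0x1 = 0x1; word=0x04300000
[0+:20] type=425699 & 0xfffff = 0x67ee3; word=0x04367ee3
word = 0x04367ee3 → big-endian bytes:
  [0]=0x04  [1]=0x36  [2]=0x7e  [3]=0xe3

04 36 7e e3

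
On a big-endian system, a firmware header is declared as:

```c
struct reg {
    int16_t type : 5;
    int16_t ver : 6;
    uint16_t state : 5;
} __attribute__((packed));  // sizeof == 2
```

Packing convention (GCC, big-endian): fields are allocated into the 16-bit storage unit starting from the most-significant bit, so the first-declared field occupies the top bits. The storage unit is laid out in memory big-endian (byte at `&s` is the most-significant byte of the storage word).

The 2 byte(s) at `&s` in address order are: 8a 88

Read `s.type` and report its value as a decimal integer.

[0]=0x8a [1]=0x88 (big-endian) → word 0x8a88
type [11+:5] = (word>>11) & 0x1f = 17  ←
ver [5+:6] = (word>>5) & 0x3f = 20
state [0+:5] = (word>>0) & 0x1f = 8
type signed 5b, MSB=1: 17 - 32 = -15

-15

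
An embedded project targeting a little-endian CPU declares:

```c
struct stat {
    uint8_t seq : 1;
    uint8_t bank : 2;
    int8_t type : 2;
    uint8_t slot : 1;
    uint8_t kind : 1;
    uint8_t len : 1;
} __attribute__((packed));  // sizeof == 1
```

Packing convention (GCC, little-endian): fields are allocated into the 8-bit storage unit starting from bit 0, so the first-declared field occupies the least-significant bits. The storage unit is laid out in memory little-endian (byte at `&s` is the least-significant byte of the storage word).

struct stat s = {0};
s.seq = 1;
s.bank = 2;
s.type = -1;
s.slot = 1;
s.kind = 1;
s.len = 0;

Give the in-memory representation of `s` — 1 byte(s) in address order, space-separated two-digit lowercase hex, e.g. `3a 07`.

seq (1b) val=1 bits=0x1 at bit 0: 0x01
bank (2b) val=2 bits=0x2 at bit 1: 0x05
type (2b) val=-1 bits=0x3 at bit 3: 0x1d
slot (1b) val=1 bits=0x1 at bit 5: 0x3d
kind (1b) val=1 bits=0x1 at bit 6: 0x7d
len (1b) val=0 bits=0x0 at bit 7: 0x7d
word = 0x7d → little-endian bytes:
  [0]=0x7d

7d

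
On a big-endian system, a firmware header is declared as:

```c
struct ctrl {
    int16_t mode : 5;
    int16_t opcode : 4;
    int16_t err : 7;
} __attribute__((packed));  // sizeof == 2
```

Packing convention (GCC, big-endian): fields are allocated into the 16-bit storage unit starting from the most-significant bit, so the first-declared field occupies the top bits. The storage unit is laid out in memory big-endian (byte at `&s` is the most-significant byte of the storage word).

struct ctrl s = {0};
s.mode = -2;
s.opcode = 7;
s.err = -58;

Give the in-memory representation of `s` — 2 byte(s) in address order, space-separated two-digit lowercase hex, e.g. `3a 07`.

f3 c6

mode:5 = -2 → 0x1e << 11 → word 0xf000
opcode:4 = 7 → 0x7 << 7 → word 0xf380
err:7 = -58 → 0x46 << 0 → word 0xf3c6
word = 0xf3c6 → big-endian bytes:
  [0]=0xf3  [1]=0xc6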